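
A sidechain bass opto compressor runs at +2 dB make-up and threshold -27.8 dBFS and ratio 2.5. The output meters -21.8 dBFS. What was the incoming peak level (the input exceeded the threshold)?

Before make-up, the level was -21.8 − 2 = -23.8 dBFS.
Post-compression overshoot = -23.8 − (-27.8) = 4 dB.
Undo the ratio: input overshoot = 4 × 2.5 = 10 dB, giving input = -17.8 dBFS.

-17.8 dBFS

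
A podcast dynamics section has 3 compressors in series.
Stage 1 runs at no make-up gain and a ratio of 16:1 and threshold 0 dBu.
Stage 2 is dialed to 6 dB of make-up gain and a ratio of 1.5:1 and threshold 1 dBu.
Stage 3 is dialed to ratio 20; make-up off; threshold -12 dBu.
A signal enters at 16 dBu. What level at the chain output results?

-11.05 dBu

Stage 1: 16 dBu is 16 dB over 0 dBu; at 16:1 that becomes 1 dB over, giving 1 dBu.
Stage 2: 1 dBu is at or below the 1 dBu threshold — no compression; make-up brings it to 7 dBu.
Stage 3: overshoot 19 dB → 19/20 = 0.95 dB → -11.05 dBu.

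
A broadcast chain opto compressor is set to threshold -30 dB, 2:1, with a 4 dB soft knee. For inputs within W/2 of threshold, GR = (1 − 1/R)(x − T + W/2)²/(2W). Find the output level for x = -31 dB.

x − T + W/2 = -31 − (-30) + 2 = 1.
GR = (1 − 1/2) × 1² / 8 = 0.5 × 1 / 8 = 0.0625 dB.
Output = -31 − 0.0625 = -31.0625 dB.

-31.0625 dB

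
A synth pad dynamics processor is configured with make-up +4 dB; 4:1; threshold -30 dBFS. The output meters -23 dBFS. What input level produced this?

Remove make-up: -23 − 4 = -27 dBFS.
That's 3 dB above the -30 dBFS threshold.
Undo the ratio: input overshoot = 3 × 4 = 12 dB, giving input = -18 dBFS.

-18 dBFS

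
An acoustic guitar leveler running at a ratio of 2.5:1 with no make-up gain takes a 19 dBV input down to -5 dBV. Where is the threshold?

-21 dBV

Gain reduction = 19 − (-5) = 24 dB; output overshoot = GR / (R − 1) = 24 / 1.5 = 16 dB.
Threshold = output − output overshoot = -5 − 16 = -21 dBV.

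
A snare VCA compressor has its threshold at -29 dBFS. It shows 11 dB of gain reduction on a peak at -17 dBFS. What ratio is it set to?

12:1

Input overshoot = -17 − (-29) = 12 dB.
Output overshoot = 12 − 11 = 1 dB.
Ratio = input overshoot / output overshoot = 12 / 1 = 12.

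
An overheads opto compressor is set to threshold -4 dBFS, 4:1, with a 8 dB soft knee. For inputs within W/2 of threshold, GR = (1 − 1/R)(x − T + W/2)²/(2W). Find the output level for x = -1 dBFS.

x − T + W/2 = -1 − (-4) + 4 = 7.
GR = (1 − 1/4) × 7² / 16 = 0.75 × 49 / 16 = 2.296875 dB.
Output = -1 − 2.296875 = -3.296875 dBFS.

-3.296875 dBFS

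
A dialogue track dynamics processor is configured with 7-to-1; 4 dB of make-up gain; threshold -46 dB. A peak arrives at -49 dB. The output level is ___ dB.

-49 dB is 3 dB below the -46 dB threshold, so no gain reduction is applied.
Make-up gain adds 4 dB: -49 + 4 = -45 dB.

-45 dB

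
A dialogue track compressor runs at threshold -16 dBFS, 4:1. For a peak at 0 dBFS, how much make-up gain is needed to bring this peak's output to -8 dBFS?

4 dB

Without make-up, output = threshold + overshoot/4 = -16 + 4 = -12 dBFS.
Gap to target: 4 dB.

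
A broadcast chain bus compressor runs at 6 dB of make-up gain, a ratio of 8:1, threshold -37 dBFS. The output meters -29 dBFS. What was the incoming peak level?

-21 dBFS

Before make-up, the level was -29 − 6 = -35 dBFS.
That's 2 dB above the -37 dBFS threshold.
Before 8:1 compression the overshoot was 2 × 8 = 16 dB, so input = -37 + 16 = -21 dBFS.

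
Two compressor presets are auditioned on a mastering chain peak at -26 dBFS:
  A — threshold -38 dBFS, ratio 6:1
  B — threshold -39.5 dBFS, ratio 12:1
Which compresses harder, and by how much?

A: overshoot 12 dB → output overshoot 2 dB → GR 10 dB.
B: overshoot 13.5 dB → output overshoot 1.125 dB → GR 12.375 dB.
Difference: 2.375 dB in favour of B.

B, by 2.375 dB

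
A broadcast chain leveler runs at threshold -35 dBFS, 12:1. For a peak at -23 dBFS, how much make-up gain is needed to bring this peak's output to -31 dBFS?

Overshoot 12 dB → 12/12 = 1 dB after compression, so the compressed level is -35 + 1 = -34 dBFS.
Make-up = target − compressed = -31 − (-34) = 3 dB.

3 dB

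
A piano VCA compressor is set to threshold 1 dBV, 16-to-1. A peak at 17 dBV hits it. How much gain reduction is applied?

15 dB

Overshoot = 17 − 1 = 16 dB.
A 16:1 ratio leaves 1 dB of that excess.
So the signal is attenuated by 16 − 1 = 15 dB.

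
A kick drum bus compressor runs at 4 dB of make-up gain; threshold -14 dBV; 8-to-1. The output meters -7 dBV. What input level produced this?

10 dBV

Stripping the +4 dB make-up gives -11 dBV at the gain stage.
The compressed level sits -11 − (-14) = 3 dB over threshold.
Before 8:1 compression the overshoot was 3 × 8 = 24 dB, so input = -14 + 24 = 10 dBV.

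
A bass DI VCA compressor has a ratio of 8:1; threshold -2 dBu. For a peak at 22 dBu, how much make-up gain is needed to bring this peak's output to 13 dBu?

12 dB

The peak compresses to -2 + 24/8 = 1 dBu.
To reach 13 dBu requires 13 − 1 = 12 dB of make-up.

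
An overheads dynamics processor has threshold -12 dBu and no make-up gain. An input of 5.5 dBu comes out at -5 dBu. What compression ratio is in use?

2.5:1

Input overshoot = 5.5 − (-12) = 17.5 dB; output overshoot = -5 − (-12) = 7 dB.
Ratio = 17.5 / 7 = 2.5.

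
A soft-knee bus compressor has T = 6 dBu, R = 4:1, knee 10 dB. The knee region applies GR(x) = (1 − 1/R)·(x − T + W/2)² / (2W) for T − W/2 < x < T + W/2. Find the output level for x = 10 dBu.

6.9625 dBu

x − T + W/2 = 10 − 6 + 5 = 9.
GR = (1 − 1/4) × 9² / 20 = 0.75 × 81 / 20 = 3.0375 dB.
Output = 10 − 3.0375 = 6.9625 dBu.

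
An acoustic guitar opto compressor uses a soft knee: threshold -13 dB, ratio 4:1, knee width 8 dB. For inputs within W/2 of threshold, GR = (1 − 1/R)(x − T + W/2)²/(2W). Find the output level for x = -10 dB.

-12.296875 dB

x − T + W/2 = -10 − (-13) + 4 = 7.
GR = (1 − 1/4) × 7² / 16 = 0.75 × 49 / 16 = 2.296875 dB.
Output = -10 − 2.296875 = -12.296875 dB.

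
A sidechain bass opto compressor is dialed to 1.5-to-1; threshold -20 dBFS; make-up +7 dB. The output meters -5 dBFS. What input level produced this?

Remove make-up: -5 − 7 = -12 dBFS.
The compressed level sits -12 − (-20) = 8 dB over threshold.
Input overshoot = R × output overshoot = 12 dB → input = -20 + 12 = -8 dBFS.

-8 dBFS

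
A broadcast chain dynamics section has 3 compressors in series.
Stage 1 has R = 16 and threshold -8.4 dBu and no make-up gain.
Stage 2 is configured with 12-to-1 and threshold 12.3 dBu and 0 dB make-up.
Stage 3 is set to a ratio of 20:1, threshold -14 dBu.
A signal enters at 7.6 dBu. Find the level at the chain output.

-13.67 dBu

Stage 1: overshoot 16 dB → 16/16 = 1 dB → -7.4 dBu.
Stage 2: below threshold (-7.4 ≤ 12.3); passes unchanged; output -7.4 dBu.
Stage 3: -7.4 dBu is 6.6 dB over -14 dBu; at 20:1 that becomes 0.33 dB over, giving -13.67 dBu.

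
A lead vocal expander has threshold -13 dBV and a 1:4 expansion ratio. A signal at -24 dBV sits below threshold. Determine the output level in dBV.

Below threshold, a 1:4 expander applies gain = (4−1)×(T − x) of attenuation.
(4−1) × 11 = 33 dB, so output = -24 − 33 = -57 dBV.

-57 dBV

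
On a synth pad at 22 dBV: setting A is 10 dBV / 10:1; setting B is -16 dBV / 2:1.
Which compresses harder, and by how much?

B, by 8.2 dB

A: 12 dB over, compressed to 1.2 dB over, so 10.8 dB of GR.
B: 38 dB over, compressed to 19 dB over, so 19 dB of GR.
Difference: 8.2 dB in favour of B.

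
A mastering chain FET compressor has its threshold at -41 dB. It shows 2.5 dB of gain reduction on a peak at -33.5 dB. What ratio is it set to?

Input overshoot = -33.5 − (-41) = 7.5 dB.
Output overshoot = 7.5 − 2.5 = 5 dB.
Ratio = input overshoot / output overshoot = 7.5 / 5 = 1.5.

1.5:1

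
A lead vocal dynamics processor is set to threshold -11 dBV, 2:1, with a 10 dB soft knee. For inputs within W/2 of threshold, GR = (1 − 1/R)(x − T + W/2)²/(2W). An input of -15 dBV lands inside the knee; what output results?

x − T + W/2 = -15 − (-11) + 5 = 1.
GR = (1 − 1/2) × 1² / 20 = 0.5 × 1 / 20 = 0.025 dB.
Output = -15 − 0.025 = -15.025 dBV.

-15.025 dBV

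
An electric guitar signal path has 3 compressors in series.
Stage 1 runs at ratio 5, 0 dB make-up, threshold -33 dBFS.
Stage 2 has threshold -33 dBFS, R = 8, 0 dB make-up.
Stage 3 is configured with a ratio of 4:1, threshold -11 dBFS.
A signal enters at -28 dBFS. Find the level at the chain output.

-32.875 dBFS

Stage 1: 5 dB above -33 dBFS, reduced 5:1 to 1 dB above → -32 dBFS.
Stage 2: 1 dB above -33 dBFS, reduced 8:1 to 0.125 dB above → -32.875 dBFS.
Stage 3: -32.875 dBFS is at or below the -11 dBFS threshold — no compression; output -32.875 dBFS.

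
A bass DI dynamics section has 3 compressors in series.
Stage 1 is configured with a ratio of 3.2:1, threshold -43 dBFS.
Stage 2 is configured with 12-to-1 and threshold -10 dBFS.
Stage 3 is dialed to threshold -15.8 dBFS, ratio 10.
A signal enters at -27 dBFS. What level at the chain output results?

Stage 1: -27 dBFS is 16 dB over -43 dBFS; at 3.2:1 that becomes 5 dB over, giving -38 dBFS.
Stage 2: -38 dBFS ≤ -10 dBFS, so stage 2 doesn't engage; output -38 dBFS.
Stage 3: below threshold (-38 ≤ -15.8); passes unchanged; output -38 dBFS.

-38 dBFS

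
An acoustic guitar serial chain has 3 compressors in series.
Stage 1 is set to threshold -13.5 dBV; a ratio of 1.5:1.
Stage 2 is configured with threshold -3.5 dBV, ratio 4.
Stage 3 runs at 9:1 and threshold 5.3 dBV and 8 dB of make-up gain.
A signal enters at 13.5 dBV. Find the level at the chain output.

Stage 1: overshoot 27 dB → 27/1.5 = 18 dB → 4.5 dBV.
Stage 2: 4.5 dBV is 8 dB over -3.5 dBV; at 4:1 that becomes 2 dB over, giving -1.5 dBV.
Stage 3: below threshold (-1.5 ≤ 5.3); passes unchanged; make-up brings it to 6.5 dBV.

6.5 dBV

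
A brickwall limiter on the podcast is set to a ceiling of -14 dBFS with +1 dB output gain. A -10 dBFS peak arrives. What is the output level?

-13 dBFS

The limiter clamps the peak to its -14 dBFS ceiling.
Output gain then adds 1 dB: -14 + 1 = -13 dBFS.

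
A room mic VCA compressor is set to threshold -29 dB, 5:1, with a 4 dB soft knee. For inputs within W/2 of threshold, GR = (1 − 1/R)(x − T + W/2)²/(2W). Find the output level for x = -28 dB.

x − T + W/2 = -28 − (-29) + 2 = 3.
GR = (1 − 1/5) × 3² / 8 = 0.8 × 9 / 8 = 0.9 dB.
Output = -28 − 0.9 = -28.9 dB.

-28.9 dB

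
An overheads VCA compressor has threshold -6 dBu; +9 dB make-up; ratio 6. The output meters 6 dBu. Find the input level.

Before make-up, the level was 6 − 9 = -3 dBu.
The compressed level sits -3 − (-6) = 3 dB over threshold.
Input overshoot = R × output overshoot = 18 dB → input = -6 + 18 = 12 dBu.

12 dBu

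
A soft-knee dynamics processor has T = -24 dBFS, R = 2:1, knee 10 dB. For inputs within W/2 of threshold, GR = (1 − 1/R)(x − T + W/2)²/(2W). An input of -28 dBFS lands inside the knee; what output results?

x − T + W/2 = -28 − (-24) + 5 = 1.
GR = (1 − 1/2) × 1² / 20 = 0.5 × 1 / 20 = 0.025 dB.
Output = -28 − 0.025 = -28.025 dBFS.

-28.025 dBFS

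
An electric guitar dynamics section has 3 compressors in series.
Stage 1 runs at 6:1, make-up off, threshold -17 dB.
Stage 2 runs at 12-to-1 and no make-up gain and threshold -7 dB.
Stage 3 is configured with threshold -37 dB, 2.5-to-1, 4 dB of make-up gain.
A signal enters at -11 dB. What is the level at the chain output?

Stage 1: overshoot 6 dB → 6/6 = 1 dB → -16 dB.
Stage 2: below threshold (-16 ≤ -7); passes unchanged; output -16 dB.
Stage 3: 21 dB above -37 dB, reduced 2.5:1 to 8.4 dB above → -28.6 dB; +4 dB make-up → -24.6 dB.

-24.6 dB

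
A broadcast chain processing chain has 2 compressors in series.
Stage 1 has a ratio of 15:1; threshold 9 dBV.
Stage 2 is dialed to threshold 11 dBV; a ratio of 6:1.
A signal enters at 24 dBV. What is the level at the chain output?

10 dBV

Stage 1: 24 dBV is 15 dB over 9 dBV; at 15:1 that becomes 1 dB over, giving 10 dBV.
Stage 2: below threshold (10 ≤ 11); passes unchanged; output 10 dBV.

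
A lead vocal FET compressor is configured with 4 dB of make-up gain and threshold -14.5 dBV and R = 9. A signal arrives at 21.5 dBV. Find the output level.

Overshoot: 21.5 − (-14.5) = 36 dB.
9:1 compression reduces that to 36/9 = 4 dB over.
That puts the output at -10.5 dBV; make-up adds 4 dB, giving -6.5 dBV.

-6.5 dBV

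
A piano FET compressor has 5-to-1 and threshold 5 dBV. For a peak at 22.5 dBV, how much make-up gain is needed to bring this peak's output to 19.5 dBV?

The peak compresses to 5 + 17.5/5 = 8.5 dBV.
To reach 19.5 dBV requires 19.5 − 8.5 = 11 dB of make-up.

11 dB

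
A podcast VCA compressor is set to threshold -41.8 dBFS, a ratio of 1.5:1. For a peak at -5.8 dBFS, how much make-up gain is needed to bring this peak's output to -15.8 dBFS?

Overshoot 36 dB → 36/1.5 = 24 dB after compression, so the compressed level is -41.8 + 24 = -17.8 dBFS.
Make-up = target − compressed = -15.8 − (-17.8) = 2 dB.

2 dB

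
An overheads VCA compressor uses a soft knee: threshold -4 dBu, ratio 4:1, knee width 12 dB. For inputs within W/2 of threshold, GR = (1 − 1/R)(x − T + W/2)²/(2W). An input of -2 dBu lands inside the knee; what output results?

x − T + W/2 = -2 − (-4) + 6 = 8.
GR = (1 − 1/4) × 8² / 24 = 0.75 × 64 / 24 = 2 dB.
Output = -2 − 2 = -4 dBu.

-4 dBu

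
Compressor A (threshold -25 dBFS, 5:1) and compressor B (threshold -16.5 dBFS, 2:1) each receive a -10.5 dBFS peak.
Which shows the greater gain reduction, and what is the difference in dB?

A, by 8.6 dB

A: overshoot 14.5 dB → output overshoot 2.9 dB → GR 11.6 dB.
B: overshoot 6 dB → output overshoot 3 dB → GR 3 dB.
Difference: 8.6 dB in favour of A.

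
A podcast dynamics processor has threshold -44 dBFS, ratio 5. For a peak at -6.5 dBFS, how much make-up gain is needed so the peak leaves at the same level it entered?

30 dB

Without make-up, output = threshold + overshoot/5 = -44 + 7.5 = -36.5 dBFS.
Gap to target: 30 dB.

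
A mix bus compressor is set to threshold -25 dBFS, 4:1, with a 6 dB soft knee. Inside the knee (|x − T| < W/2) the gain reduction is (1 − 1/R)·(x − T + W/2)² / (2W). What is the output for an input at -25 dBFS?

x − T + W/2 = -25 − (-25) + 3 = 3.
GR = (1 − 1/4) × 3² / 12 = 0.75 × 9 / 12 = 0.5625 dB.
Output = -25 − 0.5625 = -25.5625 dBFS.

-25.5625 dBFS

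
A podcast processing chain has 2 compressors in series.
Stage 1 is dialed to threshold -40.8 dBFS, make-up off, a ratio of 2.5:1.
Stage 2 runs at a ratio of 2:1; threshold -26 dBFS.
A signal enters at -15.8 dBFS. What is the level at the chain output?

-30.8 dBFS

Stage 1: 25 dB above -40.8 dBFS, reduced 2.5:1 to 10 dB above → -30.8 dBFS.
Stage 2: -30.8 dBFS ≤ -26 dBFS, so stage 2 doesn't engage; output -30.8 dBFS.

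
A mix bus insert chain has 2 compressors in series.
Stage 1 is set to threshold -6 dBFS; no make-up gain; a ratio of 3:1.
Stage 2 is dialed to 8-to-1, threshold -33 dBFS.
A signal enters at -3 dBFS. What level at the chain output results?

-29.5 dBFS

Stage 1: -3 dBFS is 3 dB over -6 dBFS; at 3:1 that becomes 1 dB over, giving -5 dBFS.
Stage 2: overshoot 28 dB → 28/8 = 3.5 dB → -29.5 dBFS.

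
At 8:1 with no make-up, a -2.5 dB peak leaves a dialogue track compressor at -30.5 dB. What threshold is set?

Gain reduction = -2.5 − (-30.5) = 28 dB; output overshoot = GR / (R − 1) = 28 / 7 = 4 dB.
Threshold = output − output overshoot = -30.5 − 4 = -34.5 dB.

-34.5 dB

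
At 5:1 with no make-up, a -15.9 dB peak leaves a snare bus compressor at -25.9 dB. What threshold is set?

-28.4 dB

Input is 12.5 dB above T (since output overshoot × R = input overshoot: (-25.9 − T)·5 = -15.9 − T gives T = -28.4 dB).
Check: -28.4 + (-15.9 − (-28.4))/5 = -28.4 + 2.5 = -25.9 dB. ✓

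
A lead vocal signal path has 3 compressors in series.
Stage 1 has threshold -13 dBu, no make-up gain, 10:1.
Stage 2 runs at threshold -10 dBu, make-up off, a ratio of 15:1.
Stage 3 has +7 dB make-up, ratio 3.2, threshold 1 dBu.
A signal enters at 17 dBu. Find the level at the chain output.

-3 dBu

Stage 1: 17 dBu is 30 dB over -13 dBu; at 10:1 that becomes 3 dB over, giving -10 dBu.
Stage 2: -10 dBu is at or below the -10 dBu threshold — no compression; output -10 dBu.
Stage 3: -10 dBu ≤ 1 dBu, so stage 3 doesn't engage; make-up brings it to -3 dBu.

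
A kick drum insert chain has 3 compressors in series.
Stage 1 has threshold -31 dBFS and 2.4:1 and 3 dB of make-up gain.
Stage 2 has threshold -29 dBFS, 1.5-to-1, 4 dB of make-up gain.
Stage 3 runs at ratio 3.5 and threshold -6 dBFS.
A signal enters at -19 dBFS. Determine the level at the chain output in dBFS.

Stage 1: overshoot 12 dB → 12/2.4 = 5 dB → -26 dBFS; +3 dB make-up → -23 dBFS.
Stage 2: 6 dB above -29 dBFS, reduced 1.5:1 to 4 dB above → -25 dBFS; +4 dB make-up → -21 dBFS.
Stage 3: below threshold (-21 ≤ -6); passes unchanged; output -21 dBFS.

-21 dBFS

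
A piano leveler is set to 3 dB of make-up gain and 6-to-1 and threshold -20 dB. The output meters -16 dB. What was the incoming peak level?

-14 dB

Before make-up, the level was -16 − 3 = -19 dB.
The compressed level sits -19 − (-20) = 1 dB over threshold.
Undo the ratio: input overshoot = 1 × 6 = 6 dB, giving input = -14 dB.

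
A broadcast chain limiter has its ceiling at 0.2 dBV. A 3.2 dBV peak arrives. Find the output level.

0.2 dBV

A brickwall limiter is an ∞:1 compressor: any input above the ceiling is clamped to 0.2 dBV.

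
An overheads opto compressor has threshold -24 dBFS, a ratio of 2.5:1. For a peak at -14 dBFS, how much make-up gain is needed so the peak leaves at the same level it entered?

6 dB

The peak compresses to -24 + 10/2.5 = -20 dBFS.
To reach -14 dBFS requires -14 − (-20) = 6 dB of make-up.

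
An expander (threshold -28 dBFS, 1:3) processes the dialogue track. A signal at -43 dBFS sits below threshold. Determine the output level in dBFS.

-73 dBFS

The input is 15 dB below the -28 dBFS threshold.
A 1:3 expander multiplies undershoot by 3: 15 × 3 = 45 dB below threshold.
Output = -28 − 45 = -73 dBFS.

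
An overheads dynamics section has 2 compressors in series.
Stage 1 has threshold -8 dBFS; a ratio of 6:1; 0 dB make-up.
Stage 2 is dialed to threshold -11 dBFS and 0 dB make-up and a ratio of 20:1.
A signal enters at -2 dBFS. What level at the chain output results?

Stage 1: 6 dB above -8 dBFS, reduced 6:1 to 1 dB above → -7 dBFS.
Stage 2: overshoot 4 dB → 4/20 = 0.2 dB → -10.8 dBFS.

-10.8 dBFS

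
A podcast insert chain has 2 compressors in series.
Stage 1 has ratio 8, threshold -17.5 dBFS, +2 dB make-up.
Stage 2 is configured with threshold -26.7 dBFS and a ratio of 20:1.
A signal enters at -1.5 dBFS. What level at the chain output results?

Stage 1: -1.5 dBFS is 16 dB over -17.5 dBFS; at 8:1 that becomes 2 dB over, giving -15.5 dBFS; +2 dB make-up → -13.5 dBFS.
Stage 2: 13.2 dB above -26.7 dBFS, reduced 20:1 to 0.66 dB above → -26.04 dBFS.

-26.04 dBFS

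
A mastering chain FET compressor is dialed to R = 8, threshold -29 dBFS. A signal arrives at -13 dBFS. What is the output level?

Overshoot: -13 − (-29) = 16 dB.
8:1 compression reduces that to 16/8 = 2 dB over.
So the level is -29 + 2 = -27 dBFS.

-27 dBFS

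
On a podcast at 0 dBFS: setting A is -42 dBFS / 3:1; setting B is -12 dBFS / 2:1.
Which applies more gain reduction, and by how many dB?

A, by 22 dB

A: GR = 42 − 42/3 = 28 dB.
B: GR = 12 − 12/2 = 6 dB.
Difference: 22 dB in favour of A.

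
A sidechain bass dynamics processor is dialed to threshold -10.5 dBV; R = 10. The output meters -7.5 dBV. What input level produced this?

19.5 dBV

The compressed level sits -7.5 − (-10.5) = 3 dB over threshold.
Undo the ratio: input overshoot = 3 × 10 = 30 dB, giving input = 19.5 dBV.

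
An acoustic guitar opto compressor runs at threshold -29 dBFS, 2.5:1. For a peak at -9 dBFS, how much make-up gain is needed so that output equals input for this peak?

Overshoot 20 dB → 20/2.5 = 8 dB after compression, so the compressed level is -29 + 8 = -21 dBFS.
Make-up = target − compressed = -9 − (-21) = 12 dB.

12 dB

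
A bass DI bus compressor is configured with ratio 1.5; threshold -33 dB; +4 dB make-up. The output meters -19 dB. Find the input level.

-18 dB

Stripping the +4 dB make-up gives -23 dB at the gain stage.
That's 10 dB above the -33 dB threshold.
Input overshoot = R × output overshoot = 15 dB → input = -33 + 15 = -18 dB.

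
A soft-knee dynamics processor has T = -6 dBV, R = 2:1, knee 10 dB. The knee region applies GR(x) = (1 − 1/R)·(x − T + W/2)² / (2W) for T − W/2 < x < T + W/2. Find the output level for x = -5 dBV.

-5.9 dBV

x − T + W/2 = -5 − (-6) + 5 = 6.
GR = (1 − 1/2) × 6² / 20 = 0.5 × 36 / 20 = 0.9 dB.
Output = -5 − 0.9 = -5.9 dBV.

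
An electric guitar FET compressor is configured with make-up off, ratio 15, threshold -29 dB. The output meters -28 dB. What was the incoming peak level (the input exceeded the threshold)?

That's 1 dB above the -29 dB threshold.
Before 15:1 compression the overshoot was 1 × 15 = 15 dB, so input = -29 + 15 = -14 dB.

-14 dB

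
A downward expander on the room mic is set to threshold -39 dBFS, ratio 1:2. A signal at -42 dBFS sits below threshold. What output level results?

Undershoot = (-39) − (-42) = 3 dB.
At 1:2, that expands to 6 dB under threshold.
Output = -39 − 6 = -45 dBFS.

-45 dBFS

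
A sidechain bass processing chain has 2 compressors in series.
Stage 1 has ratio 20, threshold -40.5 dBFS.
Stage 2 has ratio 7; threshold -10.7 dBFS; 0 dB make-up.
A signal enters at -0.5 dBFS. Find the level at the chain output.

Stage 1: overshoot 40 dB → 40/20 = 2 dB → -38.5 dBFS.
Stage 2: below threshold (-38.5 ≤ -10.7); passes unchanged; output -38.5 dBFS.

-38.5 dBFS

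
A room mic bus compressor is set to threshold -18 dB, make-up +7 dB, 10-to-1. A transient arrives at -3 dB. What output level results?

-9.5 dB

The input is 15 dB above the -18 dB threshold.
The 15 dB excess becomes 1.5 dB after 10:1 reduction.
That puts the output at -16.5 dB; make-up adds 7 dB, giving -9.5 dB.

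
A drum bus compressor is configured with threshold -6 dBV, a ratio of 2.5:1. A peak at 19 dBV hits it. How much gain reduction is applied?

15 dB

19 dBV exceeds the threshold by 25 dB.
After 2.5:1 compression the overshoot becomes 25/2.5 = 10 dB.
GR = overshoot in − overshoot out = 25 − 10 = 15 dB.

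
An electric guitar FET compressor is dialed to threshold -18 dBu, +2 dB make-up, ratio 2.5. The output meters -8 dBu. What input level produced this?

2 dBu

Remove make-up: -8 − 2 = -10 dBu.
Post-compression overshoot = -10 − (-18) = 8 dB.
Input overshoot = R × output overshoot = 20 dB → input = -18 + 20 = 2 dBu.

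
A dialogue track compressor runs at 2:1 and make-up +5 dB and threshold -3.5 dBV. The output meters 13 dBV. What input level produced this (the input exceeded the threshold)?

19.5 dBV

Stripping the +5 dB make-up gives 8 dBV at the gain stage.
Post-compression overshoot = 8 − (-3.5) = 11.5 dB.
Before 2:1 compression the overshoot was 11.5 × 2 = 23 dB, so input = -3.5 + 23 = 19.5 dBV.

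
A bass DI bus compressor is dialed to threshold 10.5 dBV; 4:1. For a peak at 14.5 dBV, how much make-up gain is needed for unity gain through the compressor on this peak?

3 dB

Overshoot 4 dB → 4/4 = 1 dB after compression, so the compressed level is 10.5 + 1 = 11.5 dBV.
Make-up = target − compressed = 14.5 − 11.5 = 3 dB.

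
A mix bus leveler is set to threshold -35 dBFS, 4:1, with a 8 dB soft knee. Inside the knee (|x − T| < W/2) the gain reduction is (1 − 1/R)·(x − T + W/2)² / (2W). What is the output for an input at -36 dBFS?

-36.421875 dBFS

x − T + W/2 = -36 − (-35) + 4 = 3.
GR = (1 − 1/4) × 3² / 16 = 0.75 × 9 / 16 = 0.421875 dB.
Output = -36 − 0.421875 = -36.421875 dBFS.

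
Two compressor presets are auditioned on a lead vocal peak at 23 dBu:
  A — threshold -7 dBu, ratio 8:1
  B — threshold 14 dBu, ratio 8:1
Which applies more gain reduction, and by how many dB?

A, by 18.375 dB

A: 30 dB over, compressed to 3.75 dB over, so 26.25 dB of GR.
B: 9 dB over, compressed to 1.125 dB over, so 7.875 dB of GR.
A reduces 18.375 dB more.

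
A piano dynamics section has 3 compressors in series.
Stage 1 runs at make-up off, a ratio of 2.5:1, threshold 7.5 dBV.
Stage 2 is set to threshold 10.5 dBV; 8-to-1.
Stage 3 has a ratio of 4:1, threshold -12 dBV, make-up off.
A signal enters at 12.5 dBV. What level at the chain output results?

-6.625 dBV

Stage 1: 12.5 dBV is 5 dB over 7.5 dBV; at 2.5:1 that becomes 2 dB over, giving 9.5 dBV.
Stage 2: 9.5 dBV ≤ 10.5 dBV, so stage 2 doesn't engage; output 9.5 dBV.
Stage 3: 9.5 dBV is 21.5 dB over -12 dBV; at 4:1 that becomes 5.375 dB over, giving -6.625 dBV.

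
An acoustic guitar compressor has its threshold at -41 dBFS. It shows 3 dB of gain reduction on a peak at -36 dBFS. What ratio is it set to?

2.5:1

Input overshoot = -36 − (-41) = 5 dB.
Output overshoot = 5 − 3 = 2 dB.
Ratio = input overshoot / output overshoot = 5 / 2 = 2.5.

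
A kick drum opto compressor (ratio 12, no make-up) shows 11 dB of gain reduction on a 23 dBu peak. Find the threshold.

11 dBu

Input is 12 dB above T (since output overshoot × R = input overshoot: (12 − T)·12 = 23 − T gives T = 11 dBu).
Check: 11 + (23 − 11)/12 = 11 + 1 = 12 dBu. ✓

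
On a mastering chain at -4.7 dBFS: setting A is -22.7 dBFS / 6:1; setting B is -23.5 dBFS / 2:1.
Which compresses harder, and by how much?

A, by 5.6 dB

A: 18 dB over, compressed to 3 dB over, so 15 dB of GR.
B: 18.8 dB over, compressed to 9.4 dB over, so 9.4 dB of GR.
A reduces 5.6 dB more.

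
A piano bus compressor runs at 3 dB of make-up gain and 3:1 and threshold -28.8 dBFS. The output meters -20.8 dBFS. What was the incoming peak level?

-13.8 dBFS

Remove make-up: -20.8 − 3 = -23.8 dBFS.
The compressed level sits -23.8 − (-28.8) = 5 dB over threshold.
Input overshoot = R × output overshoot = 15 dB → input = -28.8 + 15 = -13.8 dBFS.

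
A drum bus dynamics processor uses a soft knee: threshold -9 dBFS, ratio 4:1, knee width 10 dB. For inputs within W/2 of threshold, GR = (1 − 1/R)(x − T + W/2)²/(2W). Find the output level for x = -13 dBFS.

x − T + W/2 = -13 − (-9) + 5 = 1.
GR = (1 − 1/4) × 1² / 20 = 0.75 × 1 / 20 = 0.0375 dB.
Output = -13 − 0.0375 = -13.0375 dBFS.

-13.0375 dBFS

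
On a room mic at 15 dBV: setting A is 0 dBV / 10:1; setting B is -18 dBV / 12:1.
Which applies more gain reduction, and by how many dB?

B, by 16.75 dB

A: GR = 15 − 15/10 = 13.5 dB.
B: GR = 33 − 33/12 = 30.25 dB.
Difference: 16.75 dB in favour of B.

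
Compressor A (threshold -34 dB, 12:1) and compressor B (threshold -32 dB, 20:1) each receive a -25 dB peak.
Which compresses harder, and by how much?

A, by 1.6 dB

A: overshoot 9 dB → output overshoot 0.75 dB → GR 8.25 dB.
B: overshoot 7 dB → output overshoot 0.35 dB → GR 6.65 dB.
A applies 1.6 dB more gain reduction.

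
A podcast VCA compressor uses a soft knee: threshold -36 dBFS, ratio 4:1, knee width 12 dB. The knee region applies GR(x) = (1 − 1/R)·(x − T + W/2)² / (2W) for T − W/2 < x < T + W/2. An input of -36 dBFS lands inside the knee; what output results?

-37.125 dBFS

x − T + W/2 = -36 − (-36) + 6 = 6.
GR = (1 − 1/4) × 6² / 24 = 0.75 × 36 / 24 = 1.125 dB.
Output = -36 − 1.125 = -37.125 dBFS.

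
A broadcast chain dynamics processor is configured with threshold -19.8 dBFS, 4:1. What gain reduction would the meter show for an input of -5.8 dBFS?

10.5 dB

Overshoot = -5.8 − (-19.8) = 14 dB.
After 4:1 compression the overshoot becomes 14/4 = 3.5 dB.
GR = overshoot in − overshoot out = 14 − 3.5 = 10.5 dB.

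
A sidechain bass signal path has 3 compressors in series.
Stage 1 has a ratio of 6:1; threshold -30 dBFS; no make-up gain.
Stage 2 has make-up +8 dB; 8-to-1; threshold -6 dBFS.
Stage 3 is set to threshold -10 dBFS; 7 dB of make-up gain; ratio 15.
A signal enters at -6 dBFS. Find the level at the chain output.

-11 dBFS

Stage 1: -6 dBFS is 24 dB over -30 dBFS; at 6:1 that becomes 4 dB over, giving -26 dBFS.
Stage 2: -26 dBFS is at or below the -6 dBFS threshold — no compression; make-up brings it to -18 dBFS.
Stage 3: -18 dBFS ≤ -10 dBFS, so stage 3 doesn't engage; make-up brings it to -11 dBFS.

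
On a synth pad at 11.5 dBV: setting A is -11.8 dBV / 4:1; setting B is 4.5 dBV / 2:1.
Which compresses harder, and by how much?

A, by 13.975 dB

A: GR = 23.3 − 23.3/4 = 17.475 dB.
B: GR = 7 − 7/2 = 3.5 dB.
Difference: 13.975 dB in favour of A.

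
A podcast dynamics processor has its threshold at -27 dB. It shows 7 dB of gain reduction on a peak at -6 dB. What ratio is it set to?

1.5:1

Input overshoot = -6 − (-27) = 21 dB.
Output overshoot = 21 − 7 = 14 dB.
Ratio = input overshoot / output overshoot = 21 / 14 = 1.5.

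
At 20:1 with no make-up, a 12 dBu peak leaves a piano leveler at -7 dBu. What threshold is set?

Gain reduction = 12 − (-7) = 19 dB; output overshoot = GR / (R − 1) = 19 / 19 = 1 dB.
Threshold = output − output overshoot = -7 − 1 = -8 dBu.

-8 dBu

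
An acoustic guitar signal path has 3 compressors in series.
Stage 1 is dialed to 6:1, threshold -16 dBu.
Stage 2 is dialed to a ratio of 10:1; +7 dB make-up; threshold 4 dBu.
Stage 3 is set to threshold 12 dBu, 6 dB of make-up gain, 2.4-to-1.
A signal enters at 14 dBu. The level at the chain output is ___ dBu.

Stage 1: 30 dB above -16 dBu, reduced 6:1 to 5 dB above → -11 dBu.
Stage 2: below threshold (-11 ≤ 4); passes unchanged; make-up brings it to -4 dBu.
Stage 3: -4 dBu is at or below the 12 dBu threshold — no compression; make-up brings it to 2 dBu.

2 dBu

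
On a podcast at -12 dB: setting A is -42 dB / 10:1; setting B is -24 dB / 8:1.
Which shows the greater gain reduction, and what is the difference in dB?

A, by 16.5 dB

A: overshoot 30 dB → output overshoot 3 dB → GR 27 dB.
B: overshoot 12 dB → output overshoot 1.5 dB → GR 10.5 dB.
A reduces 16.5 dB more.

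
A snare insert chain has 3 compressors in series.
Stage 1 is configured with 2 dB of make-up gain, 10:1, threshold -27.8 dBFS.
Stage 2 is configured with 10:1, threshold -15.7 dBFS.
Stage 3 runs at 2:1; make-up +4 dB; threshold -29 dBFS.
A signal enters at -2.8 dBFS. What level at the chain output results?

Stage 1: 25 dB above -27.8 dBFS, reduced 10:1 to 2.5 dB above → -25.3 dBFS; +2 dB make-up → -23.3 dBFS.
Stage 2: below threshold (-23.3 ≤ -15.7); passes unchanged; output -23.3 dBFS.
Stage 3: overshoot 5.7 dB → 5.7/2 = 2.85 dB → -26.15 dBFS; +4 dB make-up → -22.15 dBFS.

-22.15 dBFS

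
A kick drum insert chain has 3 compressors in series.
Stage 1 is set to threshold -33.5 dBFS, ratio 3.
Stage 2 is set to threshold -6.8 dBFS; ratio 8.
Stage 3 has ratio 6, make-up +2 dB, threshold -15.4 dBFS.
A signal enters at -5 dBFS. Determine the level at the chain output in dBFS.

Stage 1: overshoot 28.5 dB → 28.5/3 = 9.5 dB → -24 dBFS.
Stage 2: -24 dBFS is at or below the -6.8 dBFS threshold — no compression; output -24 dBFS.
Stage 3: -24 dBFS is at or below the -15.4 dBFS threshold — no compression; make-up brings it to -22 dBFS.

-22 dBFS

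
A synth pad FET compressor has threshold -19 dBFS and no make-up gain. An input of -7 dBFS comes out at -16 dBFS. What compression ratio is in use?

Input overshoot = -7 − (-19) = 12 dB; output overshoot = -16 − (-19) = 3 dB.
Ratio = 12 / 3 = 4.

4:1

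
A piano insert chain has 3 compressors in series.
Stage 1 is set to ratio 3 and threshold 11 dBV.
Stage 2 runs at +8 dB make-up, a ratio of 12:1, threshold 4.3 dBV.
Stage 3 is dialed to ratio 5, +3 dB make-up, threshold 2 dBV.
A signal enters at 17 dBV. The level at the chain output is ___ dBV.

7.205 dBV

Stage 1: 17 dBV is 6 dB over 11 dBV; at 3:1 that becomes 2 dB over, giving 13 dBV.
Stage 2: 8.7 dB above 4.3 dBV, reduced 12:1 to 0.725 dB above → 5.025 dBV; +8 dB make-up → 13.025 dBV.
Stage 3: 11.025 dB above 2 dBV, reduced 5:1 to 2.205 dB above → 4.205 dBV; +3 dB make-up → 7.205 dBV.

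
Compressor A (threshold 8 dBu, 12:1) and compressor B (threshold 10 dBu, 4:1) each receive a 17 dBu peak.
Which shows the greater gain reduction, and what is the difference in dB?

A, by 3 dB

A: GR = 9 − 9/12 = 8.25 dB.
B: GR = 7 − 7/4 = 5.25 dB.
A applies 3 dB more gain reduction.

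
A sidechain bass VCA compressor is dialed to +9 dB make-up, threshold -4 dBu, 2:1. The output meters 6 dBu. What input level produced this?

-2 dBu

Before make-up, the level was 6 − 9 = -3 dBu.
Post-compression overshoot = -3 − (-4) = 1 dB.
Input overshoot = R × output overshoot = 2 dB → input = -4 + 2 = -2 dBu.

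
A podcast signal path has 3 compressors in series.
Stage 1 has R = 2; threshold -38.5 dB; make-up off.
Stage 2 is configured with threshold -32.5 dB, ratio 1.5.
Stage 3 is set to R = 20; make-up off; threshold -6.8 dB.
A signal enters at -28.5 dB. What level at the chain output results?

Stage 1: 10 dB above -38.5 dB, reduced 2:1 to 5 dB above → -33.5 dB.
Stage 2: -33.5 dB is at or below the -32.5 dB threshold — no compression; output -33.5 dB.
Stage 3: -33.5 dB is at or below the -6.8 dB threshold — no compression; output -33.5 dB.

-33.5 dB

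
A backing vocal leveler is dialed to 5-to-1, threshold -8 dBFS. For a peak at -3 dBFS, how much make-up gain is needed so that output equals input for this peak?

4 dB

The peak compresses to -8 + 5/5 = -7 dBFS.
To reach -3 dBFS requires -3 − (-7) = 4 dB of make-up.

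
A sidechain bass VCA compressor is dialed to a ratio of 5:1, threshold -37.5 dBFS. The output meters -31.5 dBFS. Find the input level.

-7.5 dBFS

That's 6 dB above the -37.5 dBFS threshold.
Before 5:1 compression the overshoot was 6 × 5 = 30 dB, so input = -37.5 + 30 = -7.5 dBFS.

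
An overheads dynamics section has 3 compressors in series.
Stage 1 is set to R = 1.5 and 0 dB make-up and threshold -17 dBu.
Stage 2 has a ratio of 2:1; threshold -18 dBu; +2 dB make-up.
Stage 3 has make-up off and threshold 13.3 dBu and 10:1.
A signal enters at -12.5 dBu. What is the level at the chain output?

-14 dBu

Stage 1: 4.5 dB above -17 dBu, reduced 1.5:1 to 3 dB above → -14 dBu.
Stage 2: -14 dBu is 4 dB over -18 dBu; at 2:1 that becomes 2 dB over, giving -16 dBu; +2 dB make-up → -14 dBu.
Stage 3: -14 dBu is at or below the 13.3 dBu threshold — no compression; output -14 dBu.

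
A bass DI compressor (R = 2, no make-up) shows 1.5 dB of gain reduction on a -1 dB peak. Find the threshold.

-4 dB

Input is 3 dB above T (since output overshoot × R = input overshoot: (-2.5 − T)·2 = -1 − T gives T = -4 dB).
Check: -4 + (-1 − (-4))/2 = -4 + 1.5 = -2.5 dB. ✓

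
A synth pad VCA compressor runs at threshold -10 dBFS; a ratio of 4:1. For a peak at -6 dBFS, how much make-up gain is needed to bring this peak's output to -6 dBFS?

Overshoot 4 dB → 4/4 = 1 dB after compression, so the compressed level is -10 + 1 = -9 dBFS.
Make-up = target − compressed = -6 − (-9) = 3 dB.

3 dB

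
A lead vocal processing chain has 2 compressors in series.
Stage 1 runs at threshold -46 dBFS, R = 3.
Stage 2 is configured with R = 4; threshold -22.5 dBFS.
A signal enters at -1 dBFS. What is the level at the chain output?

Stage 1: 45 dB above -46 dBFS, reduced 3:1 to 15 dB above → -31 dBFS.
Stage 2: -31 dBFS is at or below the -22.5 dBFS threshold — no compression; output -31 dBFS.

-31 dBFS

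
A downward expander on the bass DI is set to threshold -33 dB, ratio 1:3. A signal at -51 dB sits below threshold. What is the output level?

Undershoot = (-33) − (-51) = 18 dB.
At 1:3, that expands to 54 dB under threshold.
Output = -33 − 54 = -87 dB.

-87 dB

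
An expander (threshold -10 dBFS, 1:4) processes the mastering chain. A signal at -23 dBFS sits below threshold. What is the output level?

Undershoot = (-10) − (-23) = 13 dB.
At 1:4, that expands to 52 dB under threshold.
Output = -10 − 52 = -62 dBFS.

-62 dBFS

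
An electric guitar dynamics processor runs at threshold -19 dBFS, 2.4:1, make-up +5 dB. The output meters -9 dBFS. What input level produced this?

-7 dBFS

Stripping the +5 dB make-up gives -14 dBFS at the gain stage.
That's 5 dB above the -19 dBFS threshold.
Undo the ratio: input overshoot = 5 × 2.4 = 12 dB, giving input = -7 dBFS.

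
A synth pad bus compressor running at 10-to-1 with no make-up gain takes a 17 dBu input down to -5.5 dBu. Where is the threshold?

-8 dBu

Let T be the threshold. Output overshoot = (input overshoot)/R, so -5.5 − T = (17 − T)/10.
10·(-5.5 − T) = 17 − T → 9·T = -55 − 17 = -72.
T = -72/9 = -8 dBu.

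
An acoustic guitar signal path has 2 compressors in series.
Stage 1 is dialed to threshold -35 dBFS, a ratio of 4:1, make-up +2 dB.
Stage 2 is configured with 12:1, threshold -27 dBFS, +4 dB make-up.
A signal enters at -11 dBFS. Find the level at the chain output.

Stage 1: overshoot 24 dB → 24/4 = 6 dB → -29 dBFS; +2 dB make-up → -27 dBFS.
Stage 2: -27 dBFS is at or below the -27 dBFS threshold — no compression; make-up brings it to -23 dBFS.

-23 dBFS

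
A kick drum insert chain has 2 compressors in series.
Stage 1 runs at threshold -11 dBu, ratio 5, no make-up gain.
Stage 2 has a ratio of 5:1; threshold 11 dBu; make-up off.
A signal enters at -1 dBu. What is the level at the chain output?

-9 dBu

Stage 1: overshoot 10 dB → 10/5 = 2 dB → -9 dBu.
Stage 2: -9 dBu is at or below the 11 dBu threshold — no compression; output -9 dBu.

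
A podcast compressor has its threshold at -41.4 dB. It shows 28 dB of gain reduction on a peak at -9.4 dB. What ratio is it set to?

Input overshoot = -9.4 − (-41.4) = 32 dB.
Output overshoot = 32 − 28 = 4 dB.
Ratio = input overshoot / output overshoot = 32 / 4 = 8.

8:1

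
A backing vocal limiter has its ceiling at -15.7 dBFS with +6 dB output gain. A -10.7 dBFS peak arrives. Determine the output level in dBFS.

-9.7 dBFS

At ∞:1, everything above -15.7 dBFS is held at the ceiling.
Output gain then adds 6 dB: -15.7 + 6 = -9.7 dBFS.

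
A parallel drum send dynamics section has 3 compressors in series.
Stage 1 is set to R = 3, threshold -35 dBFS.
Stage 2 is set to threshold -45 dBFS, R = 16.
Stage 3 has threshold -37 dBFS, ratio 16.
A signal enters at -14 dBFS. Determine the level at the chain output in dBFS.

Stage 1: overshoot 21 dB → 21/3 = 7 dB → -28 dBFS.
Stage 2: -28 dBFS is 17 dB over -45 dBFS; at 16:1 that becomes 1.0625 dB over, giving -43.9375 dBFS.
Stage 3: -43.9375 dBFS ≤ -37 dBFS, so stage 3 doesn't engage; output -43.9375 dBFS.

-43.9375 dBFS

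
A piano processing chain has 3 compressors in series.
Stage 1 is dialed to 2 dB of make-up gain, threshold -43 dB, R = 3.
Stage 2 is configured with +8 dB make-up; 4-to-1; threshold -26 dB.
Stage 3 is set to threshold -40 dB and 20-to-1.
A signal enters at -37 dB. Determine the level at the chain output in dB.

Stage 1: -37 dB is 6 dB over -43 dB; at 3:1 that becomes 2 dB over, giving -41 dB; +2 dB make-up → -39 dB.
Stage 2: -39 dB ≤ -26 dB, so stage 2 doesn't engage; make-up brings it to -31 dB.
Stage 3: overshoot 9 dB → 9/20 = 0.45 dB → -39.55 dB.

-39.55 dB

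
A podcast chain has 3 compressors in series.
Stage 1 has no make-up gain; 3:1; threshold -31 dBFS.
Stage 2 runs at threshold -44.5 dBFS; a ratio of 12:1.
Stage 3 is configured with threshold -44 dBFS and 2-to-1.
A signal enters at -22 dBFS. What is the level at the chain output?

-43.5625 dBFS

Stage 1: overshoot 9 dB → 9/3 = 3 dB → -28 dBFS.
Stage 2: -28 dBFS is 16.5 dB over -44.5 dBFS; at 12:1 that becomes 1.375 dB over, giving -43.125 dBFS.
Stage 3: -43.125 dBFS is 0.875 dB over -44 dBFS; at 2:1 that becomes 0.4375 dB over, giving -43.5625 dBFS.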